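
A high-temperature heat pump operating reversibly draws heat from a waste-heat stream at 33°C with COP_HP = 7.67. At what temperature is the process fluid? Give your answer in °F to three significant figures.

COP_HP = T_H/(T_H − T_C) rearranges to T_H = COP·T_C/(COP − 1).
With T_C = 306.15 K, T_H = 7.67 × 306.15/6.670 = 352.05 K.
Converting, 352.05 K = 174.02°F.

174 °F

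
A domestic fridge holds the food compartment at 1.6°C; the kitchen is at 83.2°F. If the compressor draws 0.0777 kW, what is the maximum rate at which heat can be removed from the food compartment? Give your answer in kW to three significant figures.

0.795 kW

In absolute terms T_C = 274.75 K and T_H = 301.59 K, so ΔT = 26.84 K.
COP_Carnot = T_C/ΔT = 274.75/26.84 = 10.23.
Q̇_max = COP_Carnot × Ẇ = 10.23 × 0.07770 kW = 0.7953 kW.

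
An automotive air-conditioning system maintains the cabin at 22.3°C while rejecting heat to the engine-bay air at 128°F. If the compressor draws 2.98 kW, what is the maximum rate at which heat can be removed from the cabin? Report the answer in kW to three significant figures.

28.4 kW

In absolute terms T_C = 295.45 K and T_H = 326.48 K, so ΔT = 31.03 K.
COP_Carnot = T_C/ΔT = 295.45/31.03 = 9.520.
Q̇_max = COP_Carnot × Ẇ = 9.520 × 2.980 kW = 28.37 kW.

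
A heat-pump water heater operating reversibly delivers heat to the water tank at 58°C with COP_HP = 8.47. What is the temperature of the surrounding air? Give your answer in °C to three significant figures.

COP_HP = T_H/(T_H − T_C) gives T_H − T_C = T_H/COP.
With T_H = 331.15 K, T_C = 331.15 × (1 − 1/8.47) = 292.05 K.
Converting, 292.05 K = 18.90°C.

18.9 °C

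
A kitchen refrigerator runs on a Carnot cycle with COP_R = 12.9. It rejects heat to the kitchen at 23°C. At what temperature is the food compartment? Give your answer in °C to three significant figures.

For a Carnot refrigerator COP_R = T_C/(T_H − T_C), so T_C = COP·T_H/(1 + COP).
With T_H = 296.15 K, T_C = 12.9 × 296.15/13.90 = 274.84 K.
Converting, 274.84 K = 1.69°C.

1.69 °C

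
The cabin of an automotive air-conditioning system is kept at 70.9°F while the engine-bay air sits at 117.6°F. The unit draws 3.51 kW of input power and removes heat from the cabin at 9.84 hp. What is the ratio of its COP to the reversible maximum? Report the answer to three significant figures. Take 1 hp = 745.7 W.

0.184

Converting, Q̇_C = 9.840 hp = 7.338 kW, so COP_actual = Q̇_C/Ẇ = 7.338/3.510 = 2.091.
In absolute terms T_C = 294.76 K and T_H = 320.71 K, so ΔT = 25.94 K.
COP_Carnot = T_C/ΔT = 294.76/25.94 = 11.36.
η_II = COP_actual/COP_Carnot = 2.091/11.36 = 0.1840.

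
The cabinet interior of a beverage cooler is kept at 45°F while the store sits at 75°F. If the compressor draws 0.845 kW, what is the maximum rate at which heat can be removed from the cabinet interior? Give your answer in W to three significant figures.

In absolute terms T_C = 280.37 K and T_H = 297.04 K, so ΔT = 16.67 K.
COP_Carnot = T_C/ΔT = 280.37/16.67 = 16.82.
Q̇_max = COP_Carnot × Ẇ = 16.82 × 0.8450 kW = 14.21 kW = 14210 W.

14200 W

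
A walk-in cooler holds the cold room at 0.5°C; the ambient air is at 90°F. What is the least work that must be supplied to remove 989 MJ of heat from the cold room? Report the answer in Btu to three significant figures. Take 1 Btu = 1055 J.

109000 Btu

In absolute terms T_C = 273.65 K and T_H = 305.37 K, so ΔT = 31.72 K.
The reversible limit is COP_R = T_C/ΔT = 8.626, so W_min = Q_C/COP = Q_C·ΔT/T_C.
W_min = 989.0 × 31.72/273.65 = 114.6 MJ = 108700 Btu.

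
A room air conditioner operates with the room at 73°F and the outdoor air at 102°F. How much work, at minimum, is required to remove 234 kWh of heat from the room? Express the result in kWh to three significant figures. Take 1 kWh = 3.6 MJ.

In absolute terms T_C = 295.93 K and T_H = 312.04 K, so ΔT = 16.11 K.
The reversible limit is COP_R = T_C/ΔT = 18.37, so W_min = Q_C/COP = Q_C·ΔT/T_C.
W_min = 234.0 × 16.11/295.93 = 12.74 kWh.

12.7 kWh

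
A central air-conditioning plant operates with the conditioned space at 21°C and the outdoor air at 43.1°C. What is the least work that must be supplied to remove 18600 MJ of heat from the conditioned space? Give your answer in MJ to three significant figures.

1400 MJ

In absolute terms T_C = 294.15 K and T_H = 316.25 K, so ΔT = 22.10 K.
The reversible limit is COP_R = T_C/ΔT = 13.31, so W_min = Q_C/COP = Q_C·ΔT/T_C.
W_min = 18600 × 22.10/294.15 = 1397 MJ.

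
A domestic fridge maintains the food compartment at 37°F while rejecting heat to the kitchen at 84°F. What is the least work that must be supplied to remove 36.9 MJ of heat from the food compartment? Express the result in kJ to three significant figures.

3490 kJ

In absolute terms T_C = 275.93 K and T_H = 302.04 K, so ΔT = 26.11 K.
The reversible limit is COP_R = T_C/ΔT = 10.57, so W_min = Q_C/COP = Q_C·ΔT/T_C.
W_min = 36.90 × 26.11/275.93 = 3.492 MJ = 3492 kJ.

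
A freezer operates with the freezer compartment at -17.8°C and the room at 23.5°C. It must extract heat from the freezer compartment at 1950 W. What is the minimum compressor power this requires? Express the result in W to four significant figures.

In absolute terms T_C = 255.35 K and T_H = 296.65 K, so ΔT = 41.30 K.
COP_Carnot = T_C/ΔT = 255.35/41.30 = 6.183.
Ẇ_min = Q̇/COP_Carnot = 1950/6.183 = 315.4 W.

315.4 W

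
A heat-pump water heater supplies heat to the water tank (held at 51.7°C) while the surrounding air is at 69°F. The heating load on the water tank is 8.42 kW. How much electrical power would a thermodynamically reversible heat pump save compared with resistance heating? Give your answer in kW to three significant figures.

7.61 kW

In absolute terms T_C = 293.71 K and T_H = 324.85 K, so ΔT = 31.14 K.
COP_Carnot = T_H/ΔT = 324.85/31.14 = 10.43.
Resistance heating needs Ẇ_res = Q̇_H = 8.420 kW; the reversible heat pump needs only Ẇ_hp = Q̇_H/COP = 0.8073 kW.
Saving = 8.420 − 0.8073 = 7.613 kW.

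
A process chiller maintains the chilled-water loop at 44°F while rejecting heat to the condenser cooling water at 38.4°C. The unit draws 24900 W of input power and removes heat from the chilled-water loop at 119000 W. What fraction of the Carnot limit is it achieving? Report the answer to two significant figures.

COP_actual = Q̇_C/Ẇ = 119000/24900 = 4.779.
In absolute terms T_C = 279.82 K and T_H = 311.55 K, so ΔT = 31.73 K.
COP_Carnot = T_C/ΔT = 279.82/31.73 = 8.818.
η_II = COP_actual/COP_Carnot = 4.779/8.818 = 0.5420.

0.54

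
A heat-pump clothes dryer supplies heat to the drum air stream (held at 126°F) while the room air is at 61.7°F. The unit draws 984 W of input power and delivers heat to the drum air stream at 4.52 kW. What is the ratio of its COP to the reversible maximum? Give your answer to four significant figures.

0.5043

Converting, Q̇_H = 4.520 kW = 4520 W, so COP_actual = Q̇_H/Ẇ = 4520/984.0 = 4.593.
In absolute terms T_C = 289.65 K and T_H = 325.37 K, so ΔT = 35.72 K.
COP_Carnot = T_H/ΔT = 325.37/35.72 = 9.108.
η_II = COP_actual/COP_Carnot = 4.593/9.108 = 0.5043.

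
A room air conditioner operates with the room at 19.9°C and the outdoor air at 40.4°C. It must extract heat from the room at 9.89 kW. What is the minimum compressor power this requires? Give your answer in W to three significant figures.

In absolute terms T_C = 293.05 K and T_H = 313.55 K, so ΔT = 20.50 K.
COP_Carnot = T_C/ΔT = 293.05/20.50 = 14.30.
Ẇ_min = Q̇/COP_Carnot = 9.890/14.30 = 0.6918 kW = 691.8 W.

692 W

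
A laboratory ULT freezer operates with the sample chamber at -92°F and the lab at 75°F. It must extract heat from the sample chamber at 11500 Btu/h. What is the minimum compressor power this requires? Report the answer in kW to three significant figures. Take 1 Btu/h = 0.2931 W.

1.53 kW

In absolute terms T_C = 204.26 K and T_H = 297.04 K, so ΔT = 92.78 K.
COP_Carnot = T_C/ΔT = 204.26/92.78 = 2.202.
Ẇ_min = Q̇/COP_Carnot = 11500/2.202 = 5223 Btu/h = 1.531 kW.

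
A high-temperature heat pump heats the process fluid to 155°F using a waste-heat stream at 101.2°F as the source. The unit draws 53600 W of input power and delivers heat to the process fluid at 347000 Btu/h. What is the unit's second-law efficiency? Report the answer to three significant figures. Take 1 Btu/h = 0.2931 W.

0.166

Converting, Q̇_H = 347000 Btu/h = 101700 W, so COP_actual = Q̇_H/Ẇ = 101700/53600 = 1.897.
In absolute terms T_C = 311.59 K and T_H = 341.48 K, so ΔT = 29.89 K.
COP_Carnot = T_H/ΔT = 341.48/29.89 = 11.43.
η_II = COP_actual/COP_Carnot = 1.897/11.43 = 0.1661.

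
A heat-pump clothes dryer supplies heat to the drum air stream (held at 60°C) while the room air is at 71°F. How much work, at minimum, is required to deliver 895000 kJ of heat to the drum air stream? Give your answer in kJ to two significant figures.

In absolute terms T_C = 294.82 K and T_H = 333.15 K, so ΔT = 38.33 K.
The reversible limit is COP_HP = T_H/ΔT = 8.691, so W_min = Q_H/COP = Q_H·ΔT/T_H.
W_min = 895000 × 38.33/333.15 = 103000 kJ.

100000 kJ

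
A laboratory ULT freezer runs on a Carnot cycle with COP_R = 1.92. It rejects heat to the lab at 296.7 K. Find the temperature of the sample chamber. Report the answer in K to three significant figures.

195 K

For a Carnot refrigerator COP_R = T_C/(T_H − T_C), so T_C = COP·T_H/(1 + COP).
With T_H = 296.70 K, T_C = 1.92 × 296.70/2.920 = 195.09 K.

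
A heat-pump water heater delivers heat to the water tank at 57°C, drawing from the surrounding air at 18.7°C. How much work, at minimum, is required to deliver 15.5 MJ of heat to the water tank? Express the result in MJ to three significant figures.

1.80 MJ

In absolute terms T_C = 291.85 K and T_H = 330.15 K, so ΔT = 38.30 K.
The reversible limit is COP_HP = T_H/ΔT = 8.620, so W_min = Q_H/COP = Q_H·ΔT/T_H.
W_min = 15.50 × 38.30/330.15 = 1.798 MJ.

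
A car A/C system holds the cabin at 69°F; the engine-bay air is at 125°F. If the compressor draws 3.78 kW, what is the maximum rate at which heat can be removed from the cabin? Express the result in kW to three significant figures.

In absolute terms T_C = 293.71 K and T_H = 324.82 K, so ΔT = 31.11 K.
COP_Carnot = T_C/ΔT = 293.71/31.11 = 9.441.
Q̇_max = COP_Carnot × Ẇ = 9.441 × 3.780 kW = 35.69 kW.

35.7 kW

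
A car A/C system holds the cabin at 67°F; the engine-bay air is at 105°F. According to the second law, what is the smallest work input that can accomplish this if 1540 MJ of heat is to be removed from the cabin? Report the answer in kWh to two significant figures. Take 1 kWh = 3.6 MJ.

In absolute terms T_C = 292.59 K and T_H = 313.71 K, so ΔT = 21.11 K.
The reversible limit is COP_R = T_C/ΔT = 13.86, so W_min = Q_C/COP = Q_C·ΔT/T_C.
W_min = 1540 × 21.11/292.59 = 111.1 MJ = 30.86 kWh.

31 kWh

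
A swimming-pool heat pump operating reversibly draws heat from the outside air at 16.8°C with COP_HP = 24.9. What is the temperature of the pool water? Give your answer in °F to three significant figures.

84.1 °F

COP_HP = T_H/(T_H − T_C) rearranges to T_H = COP·T_C/(COP − 1).
With T_C = 289.95 K, T_H = 24.9 × 289.95/23.90 = 302.08 K.
Converting, 302.08 K = 84.08°F.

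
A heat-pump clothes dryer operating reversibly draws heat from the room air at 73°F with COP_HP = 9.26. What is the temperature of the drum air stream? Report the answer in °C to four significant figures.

58.60 °C

COP_HP = T_H/(T_H − T_C) rearranges to T_H = COP·T_C/(COP − 1).
With T_C = 295.93 K, T_H = 9.26 × 295.93/8.260 = 331.75 K.
Converting, 331.75 K = 58.60°C.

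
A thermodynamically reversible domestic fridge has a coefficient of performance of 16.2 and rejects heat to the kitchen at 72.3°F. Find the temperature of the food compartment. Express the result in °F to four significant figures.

41.37 °F

For a Carnot refrigerator COP_R = T_C/(T_H − T_C), so T_C = COP·T_H/(1 + COP).
With T_H = 295.54 K, T_C = 16.2 × 295.54/17.20 = 278.36 K.
Converting, 278.36 K = 41.37°F.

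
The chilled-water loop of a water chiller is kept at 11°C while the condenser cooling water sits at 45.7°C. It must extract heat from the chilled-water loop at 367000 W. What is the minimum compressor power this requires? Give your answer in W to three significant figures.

In absolute terms T_C = 284.15 K and T_H = 318.85 K, so ΔT = 34.70 K.
COP_Carnot = T_C/ΔT = 284.15/34.70 = 8.189.
Ẇ_min = Q̇/COP_Carnot = 367000/8.189 = 44820 W.

44800 W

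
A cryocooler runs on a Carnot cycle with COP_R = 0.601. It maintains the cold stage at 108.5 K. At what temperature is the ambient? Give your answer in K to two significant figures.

COP_R = T_C/(T_H − T_C) gives T_H − T_C = T_C/COP.
With T_C = 108.50 K, T_H = 108.50 × (1 + 1/0.601) = 289.03 K.

290 K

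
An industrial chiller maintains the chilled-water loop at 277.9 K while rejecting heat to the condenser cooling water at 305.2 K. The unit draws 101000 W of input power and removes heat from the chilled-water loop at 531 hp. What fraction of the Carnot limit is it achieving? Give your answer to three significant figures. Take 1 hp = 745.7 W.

Converting, Q̇_C = 531.0 hp = 396000 W, so COP_actual = Q̇_C/Ẇ = 396000/101000 = 3.920.
The reservoir spacing is ΔT = 305.2 − 277.9 = 27.30 K.
COP_Carnot = T_C/ΔT = 277.90/27.30 = 10.18.
η_II = COP_actual/COP_Carnot = 3.920/10.18 = 0.3851.

0.385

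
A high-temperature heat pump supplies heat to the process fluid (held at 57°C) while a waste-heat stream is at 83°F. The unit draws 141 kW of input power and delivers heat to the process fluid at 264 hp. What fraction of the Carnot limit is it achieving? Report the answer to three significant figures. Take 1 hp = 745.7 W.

0.121

Converting, Q̇_H = 264.0 hp = 196.9 kW, so COP_actual = Q̇_H/Ẇ = 196.9/141.0 = 1.396.
In absolute terms T_C = 301.48 K and T_H = 330.15 K, so ΔT = 28.67 K.
COP_Carnot = T_H/ΔT = 330.15/28.67 = 11.52.
η_II = COP_actual/COP_Carnot = 1.396/11.52 = 0.1212.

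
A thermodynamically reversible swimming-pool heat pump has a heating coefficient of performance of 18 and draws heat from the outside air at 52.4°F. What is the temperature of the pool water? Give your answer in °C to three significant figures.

COP_HP = T_H/(T_H − T_C) rearranges to T_H = COP·T_C/(COP − 1).
With T_C = 284.48 K, T_H = 18 × 284.48/17.00 = 301.22 K.
Converting, 301.22 K = 28.07°C.

28.1 °C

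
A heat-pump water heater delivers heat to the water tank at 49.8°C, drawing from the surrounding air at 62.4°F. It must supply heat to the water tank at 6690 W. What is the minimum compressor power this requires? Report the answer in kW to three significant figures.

0.682 kW

In absolute terms T_C = 290.04 K and T_H = 322.95 K, so ΔT = 32.91 K.
COP_Carnot = T_H/ΔT = 322.95/32.91 = 9.813.
Ẇ_min = Q̇/COP_Carnot = 6690/9.813 = 681.8 W = 0.6818 kW.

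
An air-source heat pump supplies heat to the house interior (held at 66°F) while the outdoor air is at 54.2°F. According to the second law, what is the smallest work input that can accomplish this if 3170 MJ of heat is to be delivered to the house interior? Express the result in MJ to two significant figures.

71 MJ

In absolute terms T_C = 285.48 K and T_H = 292.04 K, so ΔT = 6.556 K.
The reversible limit is COP_HP = T_H/ΔT = 44.55, so W_min = Q_H/COP = Q_H·ΔT/T_H.
W_min = 3170 × 6.556/292.04 = 71.16 MJ.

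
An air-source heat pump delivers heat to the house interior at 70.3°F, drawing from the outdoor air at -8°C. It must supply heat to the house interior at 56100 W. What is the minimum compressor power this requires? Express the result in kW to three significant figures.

5.58 kW

In absolute terms T_C = 265.15 K and T_H = 294.43 K, so ΔT = 29.28 K.
COP_Carnot = T_H/ΔT = 294.43/29.28 = 10.06.
Ẇ_min = Q̇/COP_Carnot = 56100/10.06 = 5579 W = 5.579 kW.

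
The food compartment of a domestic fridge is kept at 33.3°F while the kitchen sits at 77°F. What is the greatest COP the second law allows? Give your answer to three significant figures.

11.3

In absolute terms T_C = 273.87 K and T_H = 298.15 K, so ΔT = 24.28 K.
For a reversible cycle, COP_Carnot = T_C/ΔT = 273.87/24.28 = 11.28.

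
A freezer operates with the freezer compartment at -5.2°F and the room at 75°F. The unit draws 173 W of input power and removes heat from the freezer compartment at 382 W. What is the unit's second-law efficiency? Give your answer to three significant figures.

0.390

COP_actual = Q̇_C/Ẇ = 382.0/173.0 = 2.208.
In absolute terms T_C = 252.48 K and T_H = 297.04 K, so ΔT = 44.56 K.
COP_Carnot = T_C/ΔT = 252.48/44.56 = 5.667.
η_II = COP_actual/COP_Carnot = 2.208/5.667 = 0.3897.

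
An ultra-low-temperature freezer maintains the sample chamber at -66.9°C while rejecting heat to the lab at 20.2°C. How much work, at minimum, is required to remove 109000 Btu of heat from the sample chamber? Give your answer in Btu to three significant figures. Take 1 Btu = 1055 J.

In absolute terms T_C = 206.25 K and T_H = 293.35 K, so ΔT = 87.10 K.
The reversible limit is COP_R = T_C/ΔT = 2.368, so W_min = Q_C/COP = Q_C·ΔT/T_C.
W_min = 109000 × 87.10/206.25 = 46030 Btu.

46000 Btu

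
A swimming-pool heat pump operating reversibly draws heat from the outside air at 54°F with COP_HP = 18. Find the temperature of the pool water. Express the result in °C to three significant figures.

COP_HP = T_H/(T_H − T_C) rearranges to T_H = COP·T_C/(COP − 1).
With T_C = 285.37 K, T_H = 18 × 285.37/17.00 = 302.16 K.
Converting, 302.16 K = 29.01°C.

29.0 °C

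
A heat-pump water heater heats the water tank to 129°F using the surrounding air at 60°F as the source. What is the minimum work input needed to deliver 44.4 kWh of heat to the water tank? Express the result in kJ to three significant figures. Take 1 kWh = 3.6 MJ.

18700 kJ

In absolute terms T_C = 288.71 K and T_H = 327.04 K, so ΔT = 38.33 K.
The reversible limit is COP_HP = T_H/ΔT = 8.531, so W_min = Q_H/COP = Q_H·ΔT/T_H.
W_min = 44.40 × 38.33/327.04 = 5.204 kWh = 18740 kJ.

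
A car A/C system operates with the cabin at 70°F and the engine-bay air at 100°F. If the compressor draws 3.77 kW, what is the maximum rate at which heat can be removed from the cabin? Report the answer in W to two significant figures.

67000 W

In absolute terms T_C = 294.26 K and T_H = 310.93 K, so ΔT = 16.67 K.
COP_Carnot = T_C/ΔT = 294.26/16.67 = 17.66.
Q̇_max = COP_Carnot × Ẇ = 17.66 × 3.770 kW = 66.56 kW = 66560 W.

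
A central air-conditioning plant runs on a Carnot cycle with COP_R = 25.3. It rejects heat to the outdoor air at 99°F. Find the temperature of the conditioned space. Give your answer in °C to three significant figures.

For a Carnot refrigerator COP_R = T_C/(T_H − T_C), so T_C = COP·T_H/(1 + COP).
With T_H = 310.37 K, T_C = 25.3 × 310.37/26.30 = 298.57 K.
Converting, 298.57 K = 25.42°C.

25.4 °C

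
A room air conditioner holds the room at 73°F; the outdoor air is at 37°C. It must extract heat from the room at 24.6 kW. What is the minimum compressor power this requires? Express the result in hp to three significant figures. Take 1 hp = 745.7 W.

In absolute terms T_C = 295.93 K and T_H = 310.15 K, so ΔT = 14.22 K.
COP_Carnot = T_C/ΔT = 295.93/14.22 = 20.81.
Ẇ_min = Q̇/COP_Carnot = 24.60/20.81 = 1.182 kW = 1.585 hp.

1.59 hp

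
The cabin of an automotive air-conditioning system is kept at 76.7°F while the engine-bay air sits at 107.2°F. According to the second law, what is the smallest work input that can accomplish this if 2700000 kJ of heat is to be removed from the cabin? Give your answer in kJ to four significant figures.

In absolute terms T_C = 297.98 K and T_H = 314.93 K, so ΔT = 16.94 K.
The reversible limit is COP_R = T_C/ΔT = 17.59, so W_min = Q_C/COP = Q_C·ΔT/T_C.
W_min = 2700000 × 16.94/297.98 = 153500 kJ.

153500 kJ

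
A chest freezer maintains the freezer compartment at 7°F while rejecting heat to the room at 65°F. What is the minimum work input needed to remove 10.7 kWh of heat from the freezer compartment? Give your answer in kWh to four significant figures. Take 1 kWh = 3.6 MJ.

1.330 kWh

In absolute terms T_C = 259.26 K and T_H = 291.48 K, so ΔT = 32.22 K.
The reversible limit is COP_R = T_C/ΔT = 8.046, so W_min = Q_C/COP = Q_C·ΔT/T_C.
W_min = 10.70 × 32.22/259.26 = 1.330 kWh.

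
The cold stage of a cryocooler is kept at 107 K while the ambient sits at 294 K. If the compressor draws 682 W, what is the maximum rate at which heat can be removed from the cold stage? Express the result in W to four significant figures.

The reservoir spacing is ΔT = 294 − 107 = 187.0 K.
COP_Carnot = T_C/ΔT = 107.00/187.0 = 0.5722.
Q̇_max = COP_Carnot × Ẇ = 0.5722 × 682.0 W = 390.2 W.

390.2 W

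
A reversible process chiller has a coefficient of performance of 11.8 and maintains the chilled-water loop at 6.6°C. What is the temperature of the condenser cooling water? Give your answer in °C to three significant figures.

30.3 °C

COP_R = T_C/(T_H − T_C) gives T_H − T_C = T_C/COP.
With T_C = 279.75 K, T_H = 279.75 × (1 + 1/11.8) = 303.46 K.
Converting, 303.46 K = 30.31°C.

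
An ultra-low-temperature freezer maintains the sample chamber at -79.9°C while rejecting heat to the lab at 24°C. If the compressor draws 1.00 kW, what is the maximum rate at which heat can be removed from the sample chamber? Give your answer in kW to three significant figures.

In absolute terms T_C = 193.25 K and T_H = 297.15 K, so ΔT = 103.9 K.
COP_Carnot = T_C/ΔT = 193.25/103.9 = 1.860.
Q̇_max = COP_Carnot × Ẇ = 1.860 × 1.000 kW = 1.860 kW.

1.86 kW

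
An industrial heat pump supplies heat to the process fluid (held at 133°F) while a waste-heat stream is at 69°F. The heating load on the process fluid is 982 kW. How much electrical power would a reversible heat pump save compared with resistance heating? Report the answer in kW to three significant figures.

In absolute terms T_C = 293.71 K and T_H = 329.26 K, so ΔT = 35.56 K.
COP_Carnot = T_H/ΔT = 329.26/35.56 = 9.260.
Resistance heating needs Ẇ_res = Q̇_H = 982.0 kW; the reversible heat pump needs only Ẇ_hp = Q̇_H/COP = 106.0 kW.
Saving = 982.0 − 106.0 = 876.0 kW.

876 kW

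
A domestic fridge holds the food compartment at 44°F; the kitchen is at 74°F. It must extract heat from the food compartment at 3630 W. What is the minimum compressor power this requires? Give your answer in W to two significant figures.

220 W

In absolute terms T_C = 279.82 K and T_H = 296.48 K, so ΔT = 16.67 K.
COP_Carnot = T_C/ΔT = 279.82/16.67 = 16.79.
Ẇ_min = Q̇/COP_Carnot = 3630/16.79 = 216.2 W.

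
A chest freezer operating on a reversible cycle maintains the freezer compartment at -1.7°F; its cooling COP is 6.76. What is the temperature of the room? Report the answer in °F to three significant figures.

66.0 °F

COP_R = T_C/(T_H − T_C) gives T_H − T_C = T_C/COP.
With T_C = 254.43 K, T_H = 254.43 × (1 + 1/6.76) = 292.07 K.
Converting, 292.07 K = 66.05°F.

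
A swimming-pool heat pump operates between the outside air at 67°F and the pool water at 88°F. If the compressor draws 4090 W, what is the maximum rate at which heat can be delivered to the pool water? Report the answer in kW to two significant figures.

110 kW

In absolute terms T_C = 292.59 K and T_H = 304.26 K, so ΔT = 11.67 K.
COP_Carnot = T_H/ΔT = 304.26/11.67 = 26.08.
Q̇_max = COP_Carnot × Ẇ = 26.08 × 4090 W = 106700 W = 106.7 kW.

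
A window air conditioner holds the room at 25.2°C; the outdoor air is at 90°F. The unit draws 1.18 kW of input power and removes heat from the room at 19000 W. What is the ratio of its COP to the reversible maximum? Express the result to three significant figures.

0.379

Converting, Q̇_C = 19000 W = 19.00 kW, so COP_actual = Q̇_C/Ẇ = 19.00/1.180 = 16.10.
In absolute terms T_C = 298.35 K and T_H = 305.37 K, so ΔT = 7.022 K.
COP_Carnot = T_C/ΔT = 298.35/7.022 = 42.49.
η_II = COP_actual/COP_Carnot = 16.10/42.49 = 0.3790.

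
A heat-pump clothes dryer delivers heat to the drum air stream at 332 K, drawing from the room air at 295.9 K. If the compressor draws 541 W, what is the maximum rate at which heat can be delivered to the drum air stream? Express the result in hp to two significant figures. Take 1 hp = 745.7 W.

The reservoir spacing is ΔT = 332 − 295.9 = 36.10 K.
COP_Carnot = T_H/ΔT = 332.00/36.10 = 9.197.
Q̇_max = COP_Carnot × Ẇ = 9.197 × 541.0 W = 4975 W = 6.672 hp.

6.7 hp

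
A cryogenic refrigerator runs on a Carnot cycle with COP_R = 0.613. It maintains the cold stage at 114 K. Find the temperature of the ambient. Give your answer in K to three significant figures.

300 K

COP_R = T_C/(T_H − T_C) gives T_H − T_C = T_C/COP.
With T_C = 114.00 K, T_H = 114.00 × (1 + 1/0.613) = 299.97 K.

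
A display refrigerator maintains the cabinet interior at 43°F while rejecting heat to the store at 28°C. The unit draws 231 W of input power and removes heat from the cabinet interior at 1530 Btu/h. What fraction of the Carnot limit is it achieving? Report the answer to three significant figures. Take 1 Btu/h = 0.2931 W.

Converting, Q̇_C = 1530 Btu/h = 448.4 W, so COP_actual = Q̇_C/Ẇ = 448.4/231.0 = 1.941.
In absolute terms T_C = 279.26 K and T_H = 301.15 K, so ΔT = 21.89 K.
COP_Carnot = T_C/ΔT = 279.26/21.89 = 12.76.
η_II = COP_actual/COP_Carnot = 1.941/12.76 = 0.1522.

0.152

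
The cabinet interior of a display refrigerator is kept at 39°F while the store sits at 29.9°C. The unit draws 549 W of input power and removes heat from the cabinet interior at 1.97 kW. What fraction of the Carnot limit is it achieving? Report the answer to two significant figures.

Converting, Q̇_C = 1.970 kW = 1970 W, so COP_actual = Q̇_C/Ẇ = 1970/549.0 = 3.588.
In absolute terms T_C = 277.04 K and T_H = 303.05 K, so ΔT = 26.01 K.
COP_Carnot = T_C/ΔT = 277.04/26.01 = 10.65.
η_II = COP_actual/COP_Carnot = 3.588/10.65 = 0.3369.

0.34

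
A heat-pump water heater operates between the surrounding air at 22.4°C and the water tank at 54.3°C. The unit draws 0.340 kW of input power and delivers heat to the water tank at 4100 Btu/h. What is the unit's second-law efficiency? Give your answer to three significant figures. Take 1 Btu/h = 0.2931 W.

0.344

Converting, Q̇_H = 4100 Btu/h = 1.202 kW, so COP_actual = Q̇_H/Ẇ = 1.202/0.3400 = 3.534.
In absolute terms T_C = 295.55 K and T_H = 327.45 K, so ΔT = 31.90 K.
COP_Carnot = T_H/ΔT = 327.45/31.90 = 10.26.
η_II = COP_actual/COP_Carnot = 3.534/10.26 = 0.3443.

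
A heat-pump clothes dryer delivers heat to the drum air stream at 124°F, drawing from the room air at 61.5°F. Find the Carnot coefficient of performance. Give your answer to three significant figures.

In absolute terms T_C = 289.54 K and T_H = 324.26 K, so ΔT = 34.72 K.
For a reversible cycle, COP_Carnot = T_H/ΔT = 324.26/34.72 = 9.339.

9.34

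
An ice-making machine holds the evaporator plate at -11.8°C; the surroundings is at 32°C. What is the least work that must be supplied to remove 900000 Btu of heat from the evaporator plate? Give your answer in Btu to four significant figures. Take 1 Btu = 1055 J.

150800 Btu

In absolute terms T_C = 261.35 K and T_H = 305.15 K, so ΔT = 43.80 K.
The reversible limit is COP_R = T_C/ΔT = 5.967, so W_min = Q_C/COP = Q_C·ΔT/T_C.
W_min = 900000 × 43.80/261.35 = 150800 Btu.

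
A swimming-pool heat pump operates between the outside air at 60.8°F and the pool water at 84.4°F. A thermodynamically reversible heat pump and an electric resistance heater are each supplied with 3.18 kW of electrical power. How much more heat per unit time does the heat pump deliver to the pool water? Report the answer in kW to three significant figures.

70.1 kW

In absolute terms T_C = 289.15 K and T_H = 302.26 K, so ΔT = 13.11 K.
COP_Carnot = T_H/ΔT = 302.26/13.11 = 23.05.
The heat pump delivers Q̇_H = COP × Ẇ = 73.31 kW; the resistance heater delivers Ẇ = 3.180 kW.
Extra = (COP − 1)·Ẇ = 70.13 kW.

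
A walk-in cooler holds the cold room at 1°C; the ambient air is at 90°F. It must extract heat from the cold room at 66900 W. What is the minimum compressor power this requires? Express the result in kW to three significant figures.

7.62 kW

In absolute terms T_C = 274.15 K and T_H = 305.37 K, so ΔT = 31.22 K.
COP_Carnot = T_C/ΔT = 274.15/31.22 = 8.781.
Ẇ_min = Q̇/COP_Carnot = 66900/8.781 = 7619 W = 7.619 kW.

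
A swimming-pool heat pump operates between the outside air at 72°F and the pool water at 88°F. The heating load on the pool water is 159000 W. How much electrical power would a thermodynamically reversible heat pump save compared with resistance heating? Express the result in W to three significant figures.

154000 W

In absolute terms T_C = 295.37 K and T_H = 304.26 K, so ΔT = 8.889 K.
COP_Carnot = T_H/ΔT = 304.26/8.889 = 34.23.
Resistance heating needs Ẇ_res = Q̇_H = 159000 W; the reversible heat pump needs only Ẇ_hp = Q̇_H/COP = 4645 W.
Saving = 159000 − 4645 = 154400 W.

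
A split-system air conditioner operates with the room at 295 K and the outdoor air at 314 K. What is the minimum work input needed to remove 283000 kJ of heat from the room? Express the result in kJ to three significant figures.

18200 kJ

The reservoir spacing is ΔT = 314 − 295 = 19.00 K.
The reversible limit is COP_R = T_C/ΔT = 15.53, so W_min = Q_C/COP = Q_C·ΔT/T_C.
W_min = 283000 × 19.00/295.00 = 18230 kJ.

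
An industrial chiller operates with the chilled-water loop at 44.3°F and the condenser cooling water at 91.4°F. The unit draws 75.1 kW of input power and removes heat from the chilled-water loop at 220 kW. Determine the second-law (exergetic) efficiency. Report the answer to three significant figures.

COP_actual = Q̇_C/Ẇ = 220.0/75.10 = 2.929.
In absolute terms T_C = 279.98 K and T_H = 306.15 K, so ΔT = 26.17 K.
COP_Carnot = T_C/ΔT = 279.98/26.17 = 10.70.
η_II = COP_actual/COP_Carnot = 2.929/10.70 = 0.2738.

0.274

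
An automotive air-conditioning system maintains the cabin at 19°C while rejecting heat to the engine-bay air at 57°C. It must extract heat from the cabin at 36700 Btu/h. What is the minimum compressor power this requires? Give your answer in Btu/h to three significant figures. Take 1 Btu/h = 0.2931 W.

In absolute terms T_C = 292.15 K and T_H = 330.15 K, so ΔT = 38.00 K.
COP_Carnot = T_C/ΔT = 292.15/38.00 = 7.688.
Ẇ_min = Q̇/COP_Carnot = 36700/7.688 = 4774 Btu/h.

4770 Btu/h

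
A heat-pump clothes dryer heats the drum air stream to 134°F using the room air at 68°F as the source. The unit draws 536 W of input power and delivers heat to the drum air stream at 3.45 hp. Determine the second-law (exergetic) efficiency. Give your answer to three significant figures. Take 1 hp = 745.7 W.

0.534

Converting, Q̇_H = 3.450 hp = 2573 W, so COP_actual = Q̇_H/Ẇ = 2573/536.0 = 4.800.
In absolute terms T_C = 293.15 K and T_H = 329.82 K, so ΔT = 36.67 K.
COP_Carnot = T_H/ΔT = 329.82/36.67 = 8.995.
η_II = COP_actual/COP_Carnot = 4.800/8.995 = 0.5336.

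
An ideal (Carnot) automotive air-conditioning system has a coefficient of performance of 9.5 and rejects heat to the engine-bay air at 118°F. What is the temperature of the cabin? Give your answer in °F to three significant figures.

63.0 °F

For a Carnot refrigerator COP_R = T_C/(T_H − T_C), so T_C = COP·T_H/(1 + COP).
With T_H = 320.93 K, T_C = 9.5 × 320.93/10.50 = 290.36 K.
Converting, 290.36 K = 62.98°F.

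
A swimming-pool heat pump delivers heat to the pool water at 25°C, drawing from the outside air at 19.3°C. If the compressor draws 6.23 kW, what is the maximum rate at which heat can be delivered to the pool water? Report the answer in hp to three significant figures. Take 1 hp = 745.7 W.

In absolute terms T_C = 292.45 K and T_H = 298.15 K, so ΔT = 5.700 K.
COP_Carnot = T_H/ΔT = 298.15/5.700 = 52.31.
Q̇_max = COP_Carnot × Ẇ = 52.31 × 6.230 kW = 325.9 kW = 437.0 hp.

437 hp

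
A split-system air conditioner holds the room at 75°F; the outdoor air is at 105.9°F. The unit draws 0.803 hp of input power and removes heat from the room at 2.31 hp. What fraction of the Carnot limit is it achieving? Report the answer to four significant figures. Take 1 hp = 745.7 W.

COP_actual = Q̇_C/Ẇ = 2.310/0.8030 = 2.877.
In absolute terms T_C = 297.04 K and T_H = 314.21 K, so ΔT = 17.17 K.
COP_Carnot = T_C/ΔT = 297.04/17.17 = 17.30.
η_II = COP_actual/COP_Carnot = 2.877/17.30 = 0.1663.

0.1663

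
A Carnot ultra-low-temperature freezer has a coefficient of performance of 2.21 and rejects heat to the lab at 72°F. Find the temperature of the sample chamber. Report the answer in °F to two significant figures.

-94 °F

For a Carnot refrigerator COP_R = T_C/(T_H − T_C), so T_C = COP·T_H/(1 + COP).
With T_H = 295.37 K, T_C = 2.21 × 295.37/3.210 = 203.36 K.
Converting, 203.36 K = -93.63°F.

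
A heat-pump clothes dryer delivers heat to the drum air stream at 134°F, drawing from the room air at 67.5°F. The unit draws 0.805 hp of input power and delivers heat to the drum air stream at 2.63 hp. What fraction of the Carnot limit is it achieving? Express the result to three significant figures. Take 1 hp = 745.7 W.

COP_actual = Q̇_H/Ẇ = 2.630/0.8050 = 3.267.
In absolute terms T_C = 292.87 K and T_H = 329.82 K, so ΔT = 36.94 K.
COP_Carnot = T_H/ΔT = 329.82/36.94 = 8.927.
η_II = COP_actual/COP_Carnot = 3.267/8.927 = 0.3660.

0.366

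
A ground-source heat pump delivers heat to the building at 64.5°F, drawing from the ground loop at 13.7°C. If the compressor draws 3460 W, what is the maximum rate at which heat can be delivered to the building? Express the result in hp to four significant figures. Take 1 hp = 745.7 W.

In absolute terms T_C = 286.85 K and T_H = 291.21 K, so ΔT = 4.356 K.
COP_Carnot = T_H/ΔT = 291.21/4.356 = 66.86.
Q̇_max = COP_Carnot × Ẇ = 66.86 × 3460 W = 231300 W = 310.2 hp.

310.2 hp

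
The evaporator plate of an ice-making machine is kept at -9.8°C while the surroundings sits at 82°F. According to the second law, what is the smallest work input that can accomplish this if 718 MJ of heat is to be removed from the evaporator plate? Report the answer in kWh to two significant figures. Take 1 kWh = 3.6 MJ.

In absolute terms T_C = 263.35 K and T_H = 300.93 K, so ΔT = 37.58 K.
The reversible limit is COP_R = T_C/ΔT = 7.008, so W_min = Q_C/COP = Q_C·ΔT/T_C.
W_min = 718.0 × 37.58/263.35 = 102.5 MJ = 28.46 kWh.

28 kWh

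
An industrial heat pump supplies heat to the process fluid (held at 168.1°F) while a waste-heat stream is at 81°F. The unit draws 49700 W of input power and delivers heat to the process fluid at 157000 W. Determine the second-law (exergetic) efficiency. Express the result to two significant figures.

0.44

COP_actual = Q̇_H/Ẇ = 157000/49700 = 3.159.
In absolute terms T_C = 300.37 K and T_H = 348.76 K, so ΔT = 48.39 K.
COP_Carnot = T_H/ΔT = 348.76/48.39 = 7.207.
η_II = COP_actual/COP_Carnot = 3.159/7.207 = 0.4383.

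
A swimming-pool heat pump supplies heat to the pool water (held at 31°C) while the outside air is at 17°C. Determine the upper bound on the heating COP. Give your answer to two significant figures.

22

In absolute terms T_C = 290.15 K and T_H = 304.15 K, so ΔT = 14.00 K.
For a reversible cycle, COP_Carnot = T_H/ΔT = 304.15/14.00 = 21.73.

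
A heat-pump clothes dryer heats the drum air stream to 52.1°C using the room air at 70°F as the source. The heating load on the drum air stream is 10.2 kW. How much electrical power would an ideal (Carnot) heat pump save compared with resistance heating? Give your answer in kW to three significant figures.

In absolute terms T_C = 294.26 K and T_H = 325.25 K, so ΔT = 30.99 K.
COP_Carnot = T_H/ΔT = 325.25/30.99 = 10.50.
Resistance heating needs Ẇ_res = Q̇_H = 10.20 kW; the reversible heat pump needs only Ẇ_hp = Q̇_H/COP = 0.9718 kW.
Saving = 10.20 − 0.9718 = 9.228 kW.

9.23 kW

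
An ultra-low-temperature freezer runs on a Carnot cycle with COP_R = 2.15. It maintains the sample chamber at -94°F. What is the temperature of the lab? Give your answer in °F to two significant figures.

COP_R = T_C/(T_H − T_C) gives T_H − T_C = T_C/COP.
With T_C = 203.15 K, T_H = 203.15 × (1 + 1/2.15) = 297.64 K.
Converting, 297.64 K = 76.08°F.

76 °F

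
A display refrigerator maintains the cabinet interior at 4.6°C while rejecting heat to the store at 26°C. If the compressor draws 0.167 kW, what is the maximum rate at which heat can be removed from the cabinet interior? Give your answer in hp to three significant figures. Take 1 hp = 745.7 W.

In absolute terms T_C = 277.75 K and T_H = 299.15 K, so ΔT = 21.40 K.
COP_Carnot = T_C/ΔT = 277.75/21.40 = 12.98.
Q̇_max = COP_Carnot × Ẇ = 12.98 × 0.1670 kW = 2.167 kW = 2.907 hp.

2.91 hp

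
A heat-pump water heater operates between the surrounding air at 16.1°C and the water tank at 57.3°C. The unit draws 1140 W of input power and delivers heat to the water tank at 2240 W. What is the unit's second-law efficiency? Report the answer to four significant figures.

COP_actual = Q̇_H/Ẇ = 2240/1140 = 1.965.
In absolute terms T_C = 289.25 K and T_H = 330.45 K, so ΔT = 41.20 K.
COP_Carnot = T_H/ΔT = 330.45/41.20 = 8.021.
η_II = COP_actual/COP_Carnot = 1.965/8.021 = 0.2450.

0.2450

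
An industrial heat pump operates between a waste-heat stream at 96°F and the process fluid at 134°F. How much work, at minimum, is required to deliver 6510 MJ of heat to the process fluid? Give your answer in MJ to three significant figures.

417 MJ

In absolute terms T_C = 308.71 K and T_H = 329.82 K, so ΔT = 21.11 K.
The reversible limit is COP_HP = T_H/ΔT = 15.62, so W_min = Q_H/COP = Q_H·ΔT/T_H.
W_min = 6510 × 21.11/329.82 = 416.7 MJ.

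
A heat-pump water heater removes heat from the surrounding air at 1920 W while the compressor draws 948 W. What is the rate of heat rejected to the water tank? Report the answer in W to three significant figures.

2870 W

For a cyclic device the first law requires Q̇_H = Q̇_C + Ẇ.
Q̇_H = Q̇_C + Ẇ = 2868 W.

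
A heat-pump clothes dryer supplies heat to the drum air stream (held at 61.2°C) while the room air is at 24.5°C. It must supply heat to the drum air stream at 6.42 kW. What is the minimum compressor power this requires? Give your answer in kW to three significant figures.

0.705 kW

In absolute terms T_C = 297.65 K and T_H = 334.35 K, so ΔT = 36.70 K.
COP_Carnot = T_H/ΔT = 334.35/36.70 = 9.110.
Ẇ_min = Q̇/COP_Carnot = 6.420/9.110 = 0.7047 kW.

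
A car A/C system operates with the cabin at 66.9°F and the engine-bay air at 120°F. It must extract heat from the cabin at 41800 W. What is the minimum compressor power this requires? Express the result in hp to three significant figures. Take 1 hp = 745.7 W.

In absolute terms T_C = 292.54 K and T_H = 322.04 K, so ΔT = 29.50 K.
COP_Carnot = T_C/ΔT = 292.54/29.50 = 9.917.
Ẇ_min = Q̇/COP_Carnot = 41800/9.917 = 4215 W = 5.653 hp.

5.65 hp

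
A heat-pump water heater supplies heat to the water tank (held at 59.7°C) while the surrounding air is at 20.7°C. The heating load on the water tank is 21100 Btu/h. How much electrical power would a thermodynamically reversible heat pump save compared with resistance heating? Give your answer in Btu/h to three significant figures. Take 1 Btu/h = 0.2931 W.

In absolute terms T_C = 293.85 K and T_H = 332.85 K, so ΔT = 39.00 K.
COP_Carnot = T_H/ΔT = 332.85/39.00 = 8.535.
Resistance heating needs Ẇ_res = Q̇_H = 21100 Btu/h; the reversible heat pump needs only Ẇ_hp = Q̇_H/COP = 2472 Btu/h.
Saving = 21100 − 2472 = 18630 Btu/h.

18600 Btu/h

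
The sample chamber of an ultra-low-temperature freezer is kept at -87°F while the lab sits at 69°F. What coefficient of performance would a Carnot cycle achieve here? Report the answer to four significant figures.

2.389

In absolute terms T_C = 207.04 K and T_H = 293.71 K, so ΔT = 86.67 K.
For a reversible cycle, COP_Carnot = T_C/ΔT = 207.04/86.67 = 2.389.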